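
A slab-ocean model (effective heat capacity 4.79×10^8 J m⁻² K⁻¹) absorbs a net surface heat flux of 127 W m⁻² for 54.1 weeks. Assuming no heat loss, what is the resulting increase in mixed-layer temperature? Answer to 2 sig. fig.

8.7 K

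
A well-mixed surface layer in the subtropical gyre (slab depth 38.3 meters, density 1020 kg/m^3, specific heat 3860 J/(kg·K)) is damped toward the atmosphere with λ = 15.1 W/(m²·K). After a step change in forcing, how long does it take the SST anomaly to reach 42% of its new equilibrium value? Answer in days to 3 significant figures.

Areal heat capacity C = ρ c_p D = 1020 × 3860 × 38.3 = 1.51×10^8 J/(m²·K).
τ = C / λ = 1.51×10^8 / 15.1 = 9.99×10^6 s.
Fraction reached: 1 − e^(−t/τ) = 0.42 ⇒ t = −τ ln(1 − 0.42) = τ × 0.545.
t = 5.44×10^6 s = 63.0 days.

63.0 days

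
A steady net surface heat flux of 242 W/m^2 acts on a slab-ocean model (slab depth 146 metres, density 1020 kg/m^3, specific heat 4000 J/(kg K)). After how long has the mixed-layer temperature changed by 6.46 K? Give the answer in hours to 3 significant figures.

4420 hours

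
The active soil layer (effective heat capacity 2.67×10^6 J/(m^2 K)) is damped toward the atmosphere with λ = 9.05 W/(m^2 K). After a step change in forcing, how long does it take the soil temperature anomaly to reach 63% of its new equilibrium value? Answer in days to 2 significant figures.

Areal heat capacity C = 2.67×10^6 J/(m^2 K) (given).
τ = C / λ = 2.67×10^6 / 9.05 = 2.95×10^5 s.
Fraction reached: 1 − e^(−t/τ) = 0.63 ⇒ t = −τ ln(1 − 0.63) = τ × 0.994.
t = 2.93×10^5 s = 3.40 days.

3.4 days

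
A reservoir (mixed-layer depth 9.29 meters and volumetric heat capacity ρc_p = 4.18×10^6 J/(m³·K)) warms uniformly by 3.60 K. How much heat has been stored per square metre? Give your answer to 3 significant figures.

Areal heat capacity C = ρc_p × D = 4.18×10^6 × 9.29 = 3.88×10^7 J m⁻² K⁻¹.
ΔQ = C ΔT = 3.88×10^7 × 3.60 = 1.40×10^8 J/m².

1.40×10^8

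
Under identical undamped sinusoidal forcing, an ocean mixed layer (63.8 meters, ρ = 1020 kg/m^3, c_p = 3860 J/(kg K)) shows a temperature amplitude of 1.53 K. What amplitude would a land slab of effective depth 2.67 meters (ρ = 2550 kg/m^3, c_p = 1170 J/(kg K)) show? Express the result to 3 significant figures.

C_ocean = 2.51×10^8 J/(m²·K); C_land = 7.97×10^6 J/(m²·K).
A ∝ 1/C ⇒ A_land = A_ocean × C_ocean/C_land = 1.53 × 31.5 = 48.2 K.

48.2 K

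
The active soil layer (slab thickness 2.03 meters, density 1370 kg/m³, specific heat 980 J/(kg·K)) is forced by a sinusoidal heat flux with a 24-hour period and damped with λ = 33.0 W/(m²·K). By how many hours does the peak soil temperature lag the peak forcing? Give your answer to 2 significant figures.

5.4 hours

Areal heat capacity C = ρ c_p D = 1370 × 980 × 2.03 = 2.73×10^6 J m⁻² K⁻¹.
ω = 2π / 86400 s = 7.27×10^-5 s⁻¹.
Phase lag φ = arctan(Cω/λ) = arctan(198/33.0) = 1.41 rad.
Time lag = φ / ω = 1.41 / 7.27×10^-5 = 19300 s = 5.37 hours.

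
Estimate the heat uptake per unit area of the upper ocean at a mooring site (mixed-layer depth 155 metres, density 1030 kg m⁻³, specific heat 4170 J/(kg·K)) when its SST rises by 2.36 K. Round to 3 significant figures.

1.57×10^9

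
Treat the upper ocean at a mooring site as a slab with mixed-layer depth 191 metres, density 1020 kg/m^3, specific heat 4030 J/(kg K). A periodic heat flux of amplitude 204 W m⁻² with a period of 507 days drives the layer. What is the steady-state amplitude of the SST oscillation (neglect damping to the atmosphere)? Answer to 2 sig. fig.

Areal heat capacity C = ρ c_p D = 1020 × 4030 × 191 = 7.85×10^8 J m⁻² K⁻¹.
Angular frequency ω = 2π / T = 2π / 4.38×10^7 s = 1.43×10^-7 s⁻¹.
Cω = 7.85×10^8 × 1.43×10^-7 = 113 W/(m²·K).
Amplitude A = F₀ / (Cω) = 204 / 113 = 1.81 K.

1.8 K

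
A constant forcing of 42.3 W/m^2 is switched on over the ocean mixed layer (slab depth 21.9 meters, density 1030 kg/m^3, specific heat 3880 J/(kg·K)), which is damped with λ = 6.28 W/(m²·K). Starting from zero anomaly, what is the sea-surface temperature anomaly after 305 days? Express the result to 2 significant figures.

5.7 K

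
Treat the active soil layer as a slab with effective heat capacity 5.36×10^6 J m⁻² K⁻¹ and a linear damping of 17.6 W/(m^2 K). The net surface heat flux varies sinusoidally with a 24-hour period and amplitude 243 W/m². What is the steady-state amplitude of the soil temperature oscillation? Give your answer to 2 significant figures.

0.62 K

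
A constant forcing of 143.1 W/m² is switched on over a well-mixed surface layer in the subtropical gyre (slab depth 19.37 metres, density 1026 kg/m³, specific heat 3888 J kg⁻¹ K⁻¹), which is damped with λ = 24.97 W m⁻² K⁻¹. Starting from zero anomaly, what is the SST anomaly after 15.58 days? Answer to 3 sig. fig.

2.02 K

Areal heat capacity C = ρ c_p D = 1026 × 3888 × 19.37 = 7.73×10^7 J/(m²·K).
τ = C / λ = 7.73×10^7 / 24.97 = 3.09×10^6 s.
Equilibrium anomaly ΔT_eq = F / λ = 143.1 / 24.97 = 5.73 K.
t = 15.58 days = 1.35×10^6 s, so t/τ = 0.435.
ΔT(t) = ΔT_eq (1 − e^(−t/τ)) = 5.73 × (1 − e^−0.435) = 2.02 K.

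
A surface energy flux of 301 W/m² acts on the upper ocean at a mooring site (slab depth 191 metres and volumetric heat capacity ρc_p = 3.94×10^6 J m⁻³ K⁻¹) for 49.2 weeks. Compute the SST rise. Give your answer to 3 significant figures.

11.9 K

Areal heat capacity C = ρc_p × D = 3.94×10^6 × 191 = 7.53×10^8 J/(m^2 K).
Net heat input Q = F Δt = 301 × (49.2 weeks × 6.048×10^5 s/week) = 8.96×10^9 J/m².
ΔT = Q / C = 8.96×10^9 / 7.53×10^8 = 11.9 K.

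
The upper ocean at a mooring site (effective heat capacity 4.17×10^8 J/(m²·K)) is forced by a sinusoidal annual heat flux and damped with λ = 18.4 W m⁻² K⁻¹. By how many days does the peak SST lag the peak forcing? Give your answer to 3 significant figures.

Areal heat capacity C = 4.17×10^8 J/(m²·K) (given).
ω = 2π / 3.15×10^7 s = 1.99×10^-7 s⁻¹.
Phase lag φ = arctan(Cω/λ) = arctan(83.1/18.4) = 1.35 rad.
Time lag = φ / ω = 1.35 / 1.99×10^-7 = 6.79×10^6 s = 78.6 days.

78.6 days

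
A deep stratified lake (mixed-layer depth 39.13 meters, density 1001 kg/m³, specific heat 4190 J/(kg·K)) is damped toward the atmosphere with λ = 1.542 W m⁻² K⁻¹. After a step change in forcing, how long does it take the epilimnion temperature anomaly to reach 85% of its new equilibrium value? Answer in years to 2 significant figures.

Areal heat capacity C = ρ c_p D = 1001 × 4190 × 39.13 = 1.64×10^8 J m⁻² K⁻¹.
τ = C / λ = 1.64×10^8 / 1.542 = 1.06×10^8 s.
Fraction reached: 1 − e^(−t/τ) = 0.85 ⇒ t = −τ ln(1 − 0.85) = τ × 1.90.
t = 2.02×10^8 s = 6.40 years.

6.4 years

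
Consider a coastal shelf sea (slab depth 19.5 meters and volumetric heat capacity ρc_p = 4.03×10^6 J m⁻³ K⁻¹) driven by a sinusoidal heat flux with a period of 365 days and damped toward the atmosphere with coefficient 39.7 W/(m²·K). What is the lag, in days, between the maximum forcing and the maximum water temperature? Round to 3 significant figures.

21.8 days

Areal heat capacity C = ρc_p × D = 4.03×10^6 × 19.5 = 7.86×10^7 J/(m^2 K).
ω = 2π / 3.15×10^7 s = 1.99×10^-7 s⁻¹.
Phase lag φ = arctan(Cω/λ) = arctan(15.7/39.7) = 0.376 rad.
Time lag = φ / ω = 0.376 / 1.99×10^-7 = 1.89×10^6 s = 21.8 days.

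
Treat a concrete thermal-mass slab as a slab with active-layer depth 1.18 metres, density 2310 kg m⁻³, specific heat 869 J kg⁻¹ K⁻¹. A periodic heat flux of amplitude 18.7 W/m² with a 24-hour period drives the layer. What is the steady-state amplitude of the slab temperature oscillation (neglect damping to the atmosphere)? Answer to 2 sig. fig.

Areal heat capacity C = ρ c_p D = 2310 × 869 × 1.18 = 2.37×10^6 J/(m^2 K).
Angular frequency ω = 2π / T = 2π / 86400 s = 7.27×10^-5 s⁻¹.
Cω = 2.37×10^6 × 7.27×10^-5 = 172 W/(m²·K).
Amplitude A = F₀ / (Cω) = 18.7 / 172 = 0.109 K.

0.11 K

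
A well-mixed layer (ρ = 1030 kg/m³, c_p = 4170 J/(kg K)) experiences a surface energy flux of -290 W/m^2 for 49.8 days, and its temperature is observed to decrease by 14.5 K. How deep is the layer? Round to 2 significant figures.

20 m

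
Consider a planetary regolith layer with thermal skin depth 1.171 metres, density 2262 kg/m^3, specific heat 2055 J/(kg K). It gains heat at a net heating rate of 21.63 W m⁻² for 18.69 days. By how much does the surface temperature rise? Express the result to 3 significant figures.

Areal heat capacity C = ρ c_p D = 2262 × 2055 × 1.171 = 5.44×10^6 J m⁻² K⁻¹.
Net heat input Q = F Δt = 21.63 × (18.69 days × 86400 s/day) = 3.49×10^7 J/m².
ΔT = Q / C = 3.49×10^7 / 5.44×10^6 = 6.42 K.

6.42 K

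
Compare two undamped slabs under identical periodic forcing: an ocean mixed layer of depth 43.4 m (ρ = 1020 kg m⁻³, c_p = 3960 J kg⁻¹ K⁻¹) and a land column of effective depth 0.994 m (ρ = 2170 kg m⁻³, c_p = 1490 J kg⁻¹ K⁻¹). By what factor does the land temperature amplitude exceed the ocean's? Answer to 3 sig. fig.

54.5

C_ocean = 1020 × 3960 × 43.4 = 1.75×10^8 J/(m²·K).
C_land = 2170 × 1490 × 0.994 = 3.21×10^6 J/(m²·K).
Undamped amplitude ∝ 1/C, so A_land/A_ocean = C_ocean/C_land = 54.5.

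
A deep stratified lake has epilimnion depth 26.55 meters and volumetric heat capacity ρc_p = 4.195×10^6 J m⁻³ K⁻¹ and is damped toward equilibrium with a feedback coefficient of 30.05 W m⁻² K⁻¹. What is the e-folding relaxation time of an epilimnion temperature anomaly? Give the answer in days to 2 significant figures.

43 days

Areal heat capacity C = ρc_p × D = 4.195×10^6 × 26.55 = 1.11×10^8 J/(m^2 K).
Relaxation time τ = C / λ = 1.11×10^8 / 30.05 = 3.71×10^6 s.
In days: 3.71×10^6 s / (86400 s/day) = 42.9 days.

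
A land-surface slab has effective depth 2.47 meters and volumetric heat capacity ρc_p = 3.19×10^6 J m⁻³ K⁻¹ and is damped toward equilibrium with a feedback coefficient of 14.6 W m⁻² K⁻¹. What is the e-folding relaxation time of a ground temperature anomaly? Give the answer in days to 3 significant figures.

Areal heat capacity C = ρc_p × D = 3.19×10^6 × 2.47 = 7.88×10^6 J/(m^2 K).
Relaxation time τ = C / λ = 7.88×10^6 / 14.6 = 5.40×10^5 s.
In days: 5.40×10^5 s / (86400 s/day) = 6.25 days.

6.25 days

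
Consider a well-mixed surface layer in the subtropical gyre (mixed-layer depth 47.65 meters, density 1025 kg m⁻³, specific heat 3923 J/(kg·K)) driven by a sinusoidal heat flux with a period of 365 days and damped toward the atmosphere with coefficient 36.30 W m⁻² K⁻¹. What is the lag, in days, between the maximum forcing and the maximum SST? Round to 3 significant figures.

Areal heat capacity C = ρ c_p D = 1025 × 3923 × 47.65 = 1.92×10^8 J m⁻² K⁻¹.
ω = 2π / 3.15×10^7 s = 1.99×10^-7 s⁻¹.
Phase lag φ = arctan(Cω/λ) = arctan(38.2/36.30) = 0.811 rad.
Time lag = φ / ω = 0.811 / 1.99×10^-7 = 4.07×10^6 s = 47.1 days.

47.1 days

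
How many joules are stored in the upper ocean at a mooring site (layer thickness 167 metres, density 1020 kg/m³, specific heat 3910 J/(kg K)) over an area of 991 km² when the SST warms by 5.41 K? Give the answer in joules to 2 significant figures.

Areal heat capacity C = ρ c_p D = 1020 × 3910 × 167 = 6.66×10^8 J/(m^2 K).
Heat per unit area: q = C ΔT = 6.66×10^8 × 5.41 = 3.60×10^9 J/m².
Total heat: Q = q × A = 3.60×10^9 × (991 × 10⁶ m²) = 3.57×10^18 J.

3.6×10^18 J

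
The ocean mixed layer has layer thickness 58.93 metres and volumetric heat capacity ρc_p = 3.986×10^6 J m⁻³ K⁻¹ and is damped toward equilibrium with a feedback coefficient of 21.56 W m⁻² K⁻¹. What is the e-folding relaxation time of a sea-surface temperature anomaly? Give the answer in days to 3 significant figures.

Areal heat capacity C = ρc_p × D = 3.986×10^6 × 58.93 = 2.35×10^8 J/(m²·K).
Relaxation time τ = C / λ = 2.35×10^8 / 21.56 = 1.09×10^7 s.
In days: 1.09×10^7 s / (86400 s/day) = 126 days.

126 days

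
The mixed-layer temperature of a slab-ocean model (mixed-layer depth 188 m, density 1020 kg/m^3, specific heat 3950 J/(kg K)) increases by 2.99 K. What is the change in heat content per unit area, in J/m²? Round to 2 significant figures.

2.3×10^9

Areal heat capacity C = ρ c_p D = 1020 × 3950 × 188 = 7.57×10^8 J/(m^2 K).
ΔQ = C ΔT = 7.57×10^8 × 2.99 = 2.26×10^9 J/m².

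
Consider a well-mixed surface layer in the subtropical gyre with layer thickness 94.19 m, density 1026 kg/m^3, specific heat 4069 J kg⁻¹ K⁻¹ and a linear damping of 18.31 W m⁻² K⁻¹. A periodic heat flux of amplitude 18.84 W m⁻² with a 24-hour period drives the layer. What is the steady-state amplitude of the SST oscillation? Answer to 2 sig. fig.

Areal heat capacity C = ρ c_p D = 1026 × 4069 × 94.19 = 3.93×10^8 J m⁻² K⁻¹.
Angular frequency ω = 2π / T = 2π / 86400 s = 7.27×10^-5 s⁻¹.
√((Cω)² + λ²) = √((28600)² + 18.31²) = 28600 W/(m²·K).
Amplitude A = F₀ / √((Cω)²+λ²) = 18.84 / 28600 = 6.59×10^-4 K.

6.6×10^-4 K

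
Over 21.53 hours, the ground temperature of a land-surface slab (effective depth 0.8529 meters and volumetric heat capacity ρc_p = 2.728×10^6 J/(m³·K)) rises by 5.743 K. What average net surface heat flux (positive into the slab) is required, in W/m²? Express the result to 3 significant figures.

172

Areal heat capacity C = ρc_p × D = 2.728×10^6 × 0.8529 = 2.33×10^6 J/(m²·K).
Required heat per unit area: Q = C ΔT = 2.33×10^6 × 5.743 = 1.34×10^7 J/m².
Flux F = Q / Δt = 1.34×10^7 / 77500 s = 172 W/m².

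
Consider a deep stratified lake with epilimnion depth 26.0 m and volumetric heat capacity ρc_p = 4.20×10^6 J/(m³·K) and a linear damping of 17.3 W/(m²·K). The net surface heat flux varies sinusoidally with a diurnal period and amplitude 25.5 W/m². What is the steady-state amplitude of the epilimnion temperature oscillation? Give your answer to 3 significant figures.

Areal heat capacity C = ρc_p × D = 4.20×10^6 × 26.0 = 1.09×10^8 J/(m^2 K).
Angular frequency ω = 2π / T = 2π / 86400 s = 7.27×10^-5 s⁻¹.
√((Cω)² + λ²) = √((7940)² + 17.3²) = 7940 W/(m²·K).
Amplitude A = F₀ / √((Cω)²+λ²) = 25.5 / 7940 = 0.00321 K.

0.00321 K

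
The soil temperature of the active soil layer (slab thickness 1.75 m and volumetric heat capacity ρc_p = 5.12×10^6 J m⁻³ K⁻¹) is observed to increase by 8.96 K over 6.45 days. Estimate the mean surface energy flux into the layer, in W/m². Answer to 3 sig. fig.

144

Areal heat capacity C = ρc_p × D = 5.12×10^6 × 1.75 = 8.96×10^6 J/(m²·K).
Required heat per unit area: Q = C ΔT = 8.96×10^6 × 8.96 = 8.03×10^7 J/m².
Flux F = Q / Δt = 8.03×10^7 / 5.57×10^5 s = 144 W/m².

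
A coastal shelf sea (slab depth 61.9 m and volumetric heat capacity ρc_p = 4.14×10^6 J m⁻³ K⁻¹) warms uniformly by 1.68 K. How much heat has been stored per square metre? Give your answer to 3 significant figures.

Areal heat capacity C = ρc_p × D = 4.14×10^6 × 61.9 = 2.56×10^8 J m⁻² K⁻¹.
ΔQ = C ΔT = 2.56×10^8 × 1.68 = 4.31×10^8 J/m².

4.31×10^8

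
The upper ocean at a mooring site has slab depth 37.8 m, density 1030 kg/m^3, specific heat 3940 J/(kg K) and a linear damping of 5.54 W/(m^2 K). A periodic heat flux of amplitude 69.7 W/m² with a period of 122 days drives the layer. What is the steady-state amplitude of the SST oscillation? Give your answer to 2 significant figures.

Areal heat capacity C = ρ c_p D = 1030 × 3940 × 37.8 = 1.53×10^8 J m⁻² K⁻¹.
Angular frequency ω = 2π / T = 2π / 1.05×10^7 s = 5.96×10^-7 s⁻¹.
√((Cω)² + λ²) = √((91.4)² + 5.54²) = 91.6 W/(m²·K).
Amplitude A = F₀ / √((Cω)²+λ²) = 69.7 / 91.6 = 0.761 K.

0.76 K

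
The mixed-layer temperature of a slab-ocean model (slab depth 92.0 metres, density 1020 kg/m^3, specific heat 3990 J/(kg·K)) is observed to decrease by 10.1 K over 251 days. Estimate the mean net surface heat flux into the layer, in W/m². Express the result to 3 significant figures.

Areal heat capacity C = ρ c_p D = 1020 × 3990 × 92.0 = 3.74×10^8 J/(m^2 K).
Required heat per unit area: Q = C ΔT = 3.74×10^8 × -10.1 = -3.78×10^9 J/m².
Flux F = Q / Δt = -3.78×10^9 / 2.17×10^7 s = -174 W/m².

-174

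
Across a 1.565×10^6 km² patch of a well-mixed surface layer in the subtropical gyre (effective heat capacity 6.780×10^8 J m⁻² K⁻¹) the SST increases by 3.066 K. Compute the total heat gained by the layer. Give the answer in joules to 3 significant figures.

3.25×10^21 J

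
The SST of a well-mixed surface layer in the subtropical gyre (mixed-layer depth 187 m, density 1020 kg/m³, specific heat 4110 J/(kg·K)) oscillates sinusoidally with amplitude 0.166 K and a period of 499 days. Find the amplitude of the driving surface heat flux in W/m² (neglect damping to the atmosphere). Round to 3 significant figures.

Areal heat capacity C = ρ c_p D = 1020 × 4110 × 187 = 7.84×10^8 J/(m^2 K).
ω = 2π / 4.31×10^7 s = 1.46×10^-7 s⁻¹.
Cω = 7.84×10^8 × 1.46×10^-7 = 114 W/(m²·K).
F₀ = A × Cω = 0.166 × 114 = 19.0 W/m².

19.0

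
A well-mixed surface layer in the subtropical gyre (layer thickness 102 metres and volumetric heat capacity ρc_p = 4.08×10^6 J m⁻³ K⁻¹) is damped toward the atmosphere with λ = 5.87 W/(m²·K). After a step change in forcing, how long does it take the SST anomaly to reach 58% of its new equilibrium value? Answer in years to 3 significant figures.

1.95 years

Areal heat capacity C = ρc_p × D = 4.08×10^6 × 102 = 4.16×10^8 J/(m^2 K).
τ = C / λ = 4.16×10^8 / 5.87 = 7.09×10^7 s.
Fraction reached: 1 − e^(−t/τ) = 0.58 ⇒ t = −τ ln(1 − 0.58) = τ × 0.868.
t = 6.15×10^7 s = 1.95 years.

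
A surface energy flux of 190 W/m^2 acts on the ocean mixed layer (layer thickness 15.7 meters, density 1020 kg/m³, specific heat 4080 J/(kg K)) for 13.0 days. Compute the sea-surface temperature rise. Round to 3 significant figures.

3.27 K

Areal heat capacity C = ρ c_p D = 1020 × 4080 × 15.7 = 6.53×10^7 J/(m^2 K).
Net heat input Q = F Δt = 190 × (13.0 days × 86400 s/day) = 2.13×10^8 J/m².
ΔT = Q / C = 2.13×10^8 / 6.53×10^7 = 3.27 K.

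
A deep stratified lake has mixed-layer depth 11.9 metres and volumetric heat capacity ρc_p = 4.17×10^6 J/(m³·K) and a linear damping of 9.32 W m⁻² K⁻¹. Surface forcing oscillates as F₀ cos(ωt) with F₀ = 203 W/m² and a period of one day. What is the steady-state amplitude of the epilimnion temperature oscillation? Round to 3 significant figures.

0.0563 K

Areal heat capacity C = ρc_p × D = 4.17×10^6 × 11.9 = 4.96×10^7 J/(m²·K).
Angular frequency ω = 2π / T = 2π / 86400 s = 7.27×10^-5 s⁻¹.
√((Cω)² + λ²) = √((3610)² + 9.32²) = 3610 W/(m²·K).
Amplitude A = F₀ / √((Cω)²+λ²) = 203 / 3610 = 0.0563 K.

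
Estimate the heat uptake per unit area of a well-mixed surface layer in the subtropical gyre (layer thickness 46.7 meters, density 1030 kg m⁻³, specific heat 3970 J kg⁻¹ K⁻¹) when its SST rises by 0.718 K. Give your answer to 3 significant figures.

1.37×10^8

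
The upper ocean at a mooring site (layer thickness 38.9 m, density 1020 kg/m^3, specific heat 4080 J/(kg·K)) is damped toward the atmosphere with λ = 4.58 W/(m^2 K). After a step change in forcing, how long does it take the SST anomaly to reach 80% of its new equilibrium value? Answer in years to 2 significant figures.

Areal heat capacity C = ρ c_p D = 1020 × 4080 × 38.9 = 1.62×10^8 J m⁻² K⁻¹.
τ = C / λ = 1.62×10^8 / 4.58 = 3.53×10^7 s.
Fraction reached: 1 − e^(−t/τ) = 0.80 ⇒ t = −τ ln(1 − 0.80) = τ × 1.61.
t = 5.69×10^7 s = 1.80 years.

1.8 years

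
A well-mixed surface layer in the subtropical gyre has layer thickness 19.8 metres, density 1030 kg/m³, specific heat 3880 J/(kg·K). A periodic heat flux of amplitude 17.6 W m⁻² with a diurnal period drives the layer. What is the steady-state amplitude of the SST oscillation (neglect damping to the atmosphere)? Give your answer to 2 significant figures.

0.0031 K

Areal heat capacity C = ρ c_p D = 1030 × 3880 × 19.8 = 7.91×10^7 J/(m²·K).
Angular frequency ω = 2π / T = 2π / 86400 s = 7.27×10^-5 s⁻¹.
Cω = 7.91×10^7 × 7.27×10^-5 = 5750 W/(m²·K).
Amplitude A = F₀ / (Cω) = 17.6 / 5750 = 0.00306 K.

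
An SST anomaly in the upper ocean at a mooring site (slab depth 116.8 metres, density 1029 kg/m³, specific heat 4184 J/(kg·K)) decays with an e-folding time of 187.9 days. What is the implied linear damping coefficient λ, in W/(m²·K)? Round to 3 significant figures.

31.0

Areal heat capacity C = ρ c_p D = 1029 × 4184 × 116.8 = 5.03×10^8 J/(m²·K).
τ = 187.9 days = 1.62×10^7 s.
λ = C / τ = 5.03×10^8 / 1.62×10^7 = 31.0 W/(m²·K).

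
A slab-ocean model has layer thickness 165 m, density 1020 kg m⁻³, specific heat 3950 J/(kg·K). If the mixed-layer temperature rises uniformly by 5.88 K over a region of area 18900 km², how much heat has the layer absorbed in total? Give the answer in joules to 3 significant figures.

7.39×10^19 J

Areal heat capacity C = ρ c_p D = 1020 × 3950 × 165 = 6.65×10^8 J m⁻² K⁻¹.
Heat per unit area: q = C ΔT = 6.65×10^8 × 5.88 = 3.91×10^9 J/m².
Total heat: Q = q × A = 3.91×10^9 × (18900 × 10⁶ m²) = 7.39×10^19 J.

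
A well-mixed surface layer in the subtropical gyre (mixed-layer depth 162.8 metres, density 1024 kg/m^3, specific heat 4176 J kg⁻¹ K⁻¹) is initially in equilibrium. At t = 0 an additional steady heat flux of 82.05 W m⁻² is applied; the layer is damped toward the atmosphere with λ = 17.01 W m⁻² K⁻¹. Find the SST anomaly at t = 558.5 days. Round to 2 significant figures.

3.3 K

Areal heat capacity C = ρ c_p D = 1024 × 4176 × 162.8 = 6.96×10^8 J/(m^2 K).
τ = C / λ = 6.96×10^8 / 17.01 = 4.09×10^7 s.
Equilibrium anomaly ΔT_eq = F / λ = 82.05 / 17.01 = 4.82 K.
t = 558.5 days = 4.83×10^7 s, so t/τ = 1.18.
ΔT(t) = ΔT_eq (1 − e^(−t/τ)) = 4.82 × (1 − e^−1.18) = 3.34 K.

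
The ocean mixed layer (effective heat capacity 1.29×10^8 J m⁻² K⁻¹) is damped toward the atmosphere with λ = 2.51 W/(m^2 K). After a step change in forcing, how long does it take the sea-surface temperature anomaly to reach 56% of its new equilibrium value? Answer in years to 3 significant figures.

Areal heat capacity C = 1.29×10^8 J m⁻² K⁻¹ (given).
τ = C / λ = 1.29×10^8 / 2.51 = 5.14×10^7 s.
Fraction reached: 1 − e^(−t/τ) = 0.56 ⇒ t = −τ ln(1 − 0.56) = τ × 0.821.
t = 4.22×10^7 s = 1.34 years.

1.34 years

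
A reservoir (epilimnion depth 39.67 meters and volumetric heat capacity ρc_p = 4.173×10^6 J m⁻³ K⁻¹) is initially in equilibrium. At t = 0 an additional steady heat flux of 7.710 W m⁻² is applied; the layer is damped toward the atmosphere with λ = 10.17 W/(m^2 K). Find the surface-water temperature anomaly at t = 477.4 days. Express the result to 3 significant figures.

0.698 K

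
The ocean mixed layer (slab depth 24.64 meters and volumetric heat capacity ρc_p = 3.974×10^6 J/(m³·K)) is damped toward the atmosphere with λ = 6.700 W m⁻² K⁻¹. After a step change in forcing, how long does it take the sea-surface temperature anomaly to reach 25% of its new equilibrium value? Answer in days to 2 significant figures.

Areal heat capacity C = ρc_p × D = 3.974×10^6 × 24.64 = 9.79×10^7 J/(m²·K).
τ = C / λ = 9.79×10^7 / 6.700 = 1.46×10^7 s.
Fraction reached: 1 − e^(−t/τ) = 0.25 ⇒ t = −τ ln(1 − 0.25) = τ × 0.288.
t = 4.20×10^6 s = 48.7 days.

49 days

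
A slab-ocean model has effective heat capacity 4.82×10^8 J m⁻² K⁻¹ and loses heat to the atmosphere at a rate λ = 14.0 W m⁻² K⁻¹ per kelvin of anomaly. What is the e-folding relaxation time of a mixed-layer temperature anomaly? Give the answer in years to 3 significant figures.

Areal heat capacity C = 4.82×10^8 J m⁻² K⁻¹ (given).
Relaxation time τ = C / λ = 4.82×10^8 / 14.0 = 3.44×10^7 s.
In years: 3.44×10^7 s / (3.156×10^7 s/year) = 1.09 years.

1.09 years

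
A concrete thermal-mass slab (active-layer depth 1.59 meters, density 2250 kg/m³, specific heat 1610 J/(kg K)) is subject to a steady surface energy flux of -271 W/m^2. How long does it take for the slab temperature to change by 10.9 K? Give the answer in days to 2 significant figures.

2.7 days

Areal heat capacity C = ρ c_p D = 2250 × 1610 × 1.59 = 5.76×10^6 J/(m^2 K).
Time required: Δt = C ΔT / F = 5.76×10^6 × -10.9 / -271 = 2.32×10^5 s.
In days: 2.32×10^5 s / (86400 s/day) = 2.68 days.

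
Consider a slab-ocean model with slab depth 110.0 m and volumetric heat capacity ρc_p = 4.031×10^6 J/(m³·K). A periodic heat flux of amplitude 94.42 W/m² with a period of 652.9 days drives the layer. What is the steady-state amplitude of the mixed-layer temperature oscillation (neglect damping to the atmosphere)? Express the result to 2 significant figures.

1.9 K

Areal heat capacity C = ρc_p × D = 4.031×10^6 × 110.0 = 4.43×10^8 J/(m^2 K).
Angular frequency ω = 2π / T = 2π / 5.64×10^7 s = 1.11×10^-7 s⁻¹.
Cω = 4.43×10^8 × 1.11×10^-7 = 49.4 W/(m²·K).
Amplitude A = F₀ / (Cω) = 94.42 / 49.4 = 1.91 K.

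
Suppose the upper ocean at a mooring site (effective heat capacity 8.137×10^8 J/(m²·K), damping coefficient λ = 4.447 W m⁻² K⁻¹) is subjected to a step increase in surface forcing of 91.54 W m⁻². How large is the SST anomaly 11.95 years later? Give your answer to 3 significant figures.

Areal heat capacity C = 8.137×10^8 J/(m²·K) (given).
τ = C / λ = 8.14×10^8 / 4.447 = 1.83×10^8 s.
Equilibrium anomaly ΔT_eq = F / λ = 91.54 / 4.447 = 20.6 K.
t = 11.95 years = 3.77×10^8 s, so t/τ = 2.06.
ΔT(t) = ΔT_eq (1 − e^(−t/τ)) = 20.6 × (1 − e^−2.06) = 18.0 K.

18.0 K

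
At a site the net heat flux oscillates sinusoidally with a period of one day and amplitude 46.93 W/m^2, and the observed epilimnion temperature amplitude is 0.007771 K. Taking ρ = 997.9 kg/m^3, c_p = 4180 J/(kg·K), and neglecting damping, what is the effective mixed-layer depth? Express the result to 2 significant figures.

20 m

ω = 2π / 86400 s = 7.27×10^-5 s⁻¹.
Required C = F₀ / (A ω) = 46.93 / (0.007771 × 7.27×10^-5) = 8.30×10^7 J/(m²·K).
D = C / (ρ c_p) = 8.30×10^7 / (997.9 × 4180) = 19.9 m.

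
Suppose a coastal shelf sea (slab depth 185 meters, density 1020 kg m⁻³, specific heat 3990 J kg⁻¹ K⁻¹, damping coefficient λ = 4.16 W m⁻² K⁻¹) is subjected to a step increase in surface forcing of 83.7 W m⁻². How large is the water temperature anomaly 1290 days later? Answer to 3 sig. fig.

Areal heat capacity C = ρ c_p D = 1020 × 3990 × 185 = 7.53×10^8 J/(m²·K).
τ = C / λ = 7.53×10^8 / 4.16 = 1.81×10^8 s.
Equilibrium anomaly ΔT_eq = F / λ = 83.7 / 4.16 = 20.1 K.
t = 1290 days = 1.11×10^8 s, so t/τ = 0.616.
ΔT(t) = ΔT_eq (1 − e^(−t/τ)) = 20.1 × (1 − e^−0.616) = 9.25 K.

9.25 K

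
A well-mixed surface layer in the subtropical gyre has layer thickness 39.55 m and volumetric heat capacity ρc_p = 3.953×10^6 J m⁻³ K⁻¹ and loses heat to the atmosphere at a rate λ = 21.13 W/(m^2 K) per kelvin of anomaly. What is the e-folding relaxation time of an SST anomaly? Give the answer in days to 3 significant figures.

Areal heat capacity C = ρc_p × D = 3.953×10^6 × 39.55 = 1.56×10^8 J/(m^2 K).
Relaxation time τ = C / λ = 1.56×10^8 / 21.13 = 7.40×10^6 s.
In days: 7.40×10^6 s / (86400 s/day) = 85.6 days.

85.6 days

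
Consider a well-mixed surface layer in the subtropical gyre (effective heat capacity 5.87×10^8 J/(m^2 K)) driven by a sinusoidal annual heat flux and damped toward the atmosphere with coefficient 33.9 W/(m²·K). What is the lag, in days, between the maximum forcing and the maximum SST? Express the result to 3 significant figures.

Areal heat capacity C = 5.87×10^8 J/(m^2 K) (given).
ω = 2π / 3.15×10^7 s = 1.99×10^-7 s⁻¹.
Phase lag φ = arctan(Cω/λ) = arctan(117/33.9) = 1.29 rad.
Time lag = φ / ω = 1.29 / 1.99×10^-7 = 6.47×10^6 s = 74.9 days.

74.9 days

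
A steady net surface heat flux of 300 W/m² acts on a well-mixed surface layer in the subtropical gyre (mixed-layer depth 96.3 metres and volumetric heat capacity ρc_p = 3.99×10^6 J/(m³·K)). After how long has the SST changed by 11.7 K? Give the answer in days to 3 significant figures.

Areal heat capacity C = ρc_p × D = 3.99×10^6 × 96.3 = 3.84×10^8 J/(m^2 K).
Time required: Δt = C ΔT / F = 3.84×10^8 × 11.7 / 300 = 1.50×10^7 s.
In days: 1.50×10^7 s / (86400 s/day) = 173 days.

173 days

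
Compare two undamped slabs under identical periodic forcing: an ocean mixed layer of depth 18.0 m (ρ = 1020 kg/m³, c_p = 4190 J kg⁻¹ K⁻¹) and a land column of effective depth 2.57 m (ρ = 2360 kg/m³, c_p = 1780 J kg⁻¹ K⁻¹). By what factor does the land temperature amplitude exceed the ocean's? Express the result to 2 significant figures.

7.1

C_ocean = 1020 × 4190 × 18.0 = 7.69×10^7 J/(m²·K).
C_land = 2360 × 1780 × 2.57 = 1.08×10^7 J/(m²·K).
Undamped amplitude ∝ 1/C, so A_land/A_ocean = C_ocean/C_land = 7.13.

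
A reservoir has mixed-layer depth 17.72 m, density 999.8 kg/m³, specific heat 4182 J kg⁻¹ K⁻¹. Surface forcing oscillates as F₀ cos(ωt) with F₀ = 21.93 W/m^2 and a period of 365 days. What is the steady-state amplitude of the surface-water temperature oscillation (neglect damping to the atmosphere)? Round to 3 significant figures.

1.49 K

Areal heat capacity C = ρ c_p D = 999.8 × 4182 × 17.72 = 7.41×10^7 J/(m²·K).
Angular frequency ω = 2π / T = 2π / 3.15×10^7 s = 1.99×10^-7 s⁻¹.
Cω = 7.41×10^7 × 1.99×10^-7 = 14.8 W/(m²·K).
Amplitude A = F₀ / (Cω) = 21.93 / 14.8 = 1.49 K.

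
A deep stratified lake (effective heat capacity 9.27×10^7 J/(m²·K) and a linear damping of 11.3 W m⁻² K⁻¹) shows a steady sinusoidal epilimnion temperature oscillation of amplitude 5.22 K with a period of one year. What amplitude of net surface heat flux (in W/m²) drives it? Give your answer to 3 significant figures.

Areal heat capacity C = 9.27×10^7 J/(m²·K) (given).
ω = 2π / 3.15×10^7 s = 1.99×10^-7 s⁻¹.
√((Cω)² + λ²) = √((18.5)² + 11.3²) = 21.7 W/(m²·K).
F₀ = A × √((Cω)²+λ²) = 5.22 × 21.7 = 113 W/m².

113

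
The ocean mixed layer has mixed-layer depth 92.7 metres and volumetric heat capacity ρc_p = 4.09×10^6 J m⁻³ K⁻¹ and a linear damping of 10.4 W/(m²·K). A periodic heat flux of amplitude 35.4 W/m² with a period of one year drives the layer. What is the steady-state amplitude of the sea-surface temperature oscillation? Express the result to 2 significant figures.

0.46 K

Areal heat capacity C = ρc_p × D = 4.09×10^6 × 92.7 = 3.79×10^8 J/(m^2 K).
Angular frequency ω = 2π / T = 2π / 3.15×10^7 s = 1.99×10^-7 s⁻¹.
√((Cω)² + λ²) = √((75.5)² + 10.4²) = 76.3 W/(m²·K).
Amplitude A = F₀ / √((Cω)²+λ²) = 35.4 / 76.3 = 0.464 K.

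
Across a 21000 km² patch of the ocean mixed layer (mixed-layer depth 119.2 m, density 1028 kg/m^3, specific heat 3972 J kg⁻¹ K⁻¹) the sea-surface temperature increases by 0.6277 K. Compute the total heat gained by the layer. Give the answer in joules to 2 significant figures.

Areal heat capacity C = ρ c_p D = 1028 × 3972 × 119.2 = 4.87×10^8 J/(m^2 K).
Heat per unit area: q = C ΔT = 4.87×10^8 × 0.6277 = 3.06×10^8 J/m².
Total heat: Q = q × A = 3.06×10^8 × (21000 × 10⁶ m²) = 6.42×10^18 J.

6.4×10^18 J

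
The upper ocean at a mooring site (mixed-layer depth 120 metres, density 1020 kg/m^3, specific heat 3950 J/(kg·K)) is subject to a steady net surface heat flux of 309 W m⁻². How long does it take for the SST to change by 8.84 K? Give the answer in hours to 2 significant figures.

3800 hours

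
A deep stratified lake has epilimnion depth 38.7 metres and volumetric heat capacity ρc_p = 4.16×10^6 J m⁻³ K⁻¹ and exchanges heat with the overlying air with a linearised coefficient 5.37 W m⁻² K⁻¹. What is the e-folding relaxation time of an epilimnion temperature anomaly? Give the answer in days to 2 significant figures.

Areal heat capacity C = ρc_p × D = 4.16×10^6 × 38.7 = 1.61×10^8 J/(m^2 K).
Relaxation time τ = C / λ = 1.61×10^8 / 5.37 = 3.00×10^7 s.
In days: 3.00×10^7 s / (86400 s/day) = 347 days.

350 days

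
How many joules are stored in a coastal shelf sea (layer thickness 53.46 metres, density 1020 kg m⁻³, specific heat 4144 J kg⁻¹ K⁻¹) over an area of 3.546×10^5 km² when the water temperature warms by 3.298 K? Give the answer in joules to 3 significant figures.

Areal heat capacity C = ρ c_p D = 1020 × 4144 × 53.46 = 2.26×10^8 J/(m^2 K).
Heat per unit area: q = C ΔT = 2.26×10^8 × 3.298 = 7.45×10^8 J/m².
Total heat: Q = q × A = 7.45×10^8 × (3.546×10^5 × 10⁶ m²) = 2.64×10^20 J.

2.64×10^20 J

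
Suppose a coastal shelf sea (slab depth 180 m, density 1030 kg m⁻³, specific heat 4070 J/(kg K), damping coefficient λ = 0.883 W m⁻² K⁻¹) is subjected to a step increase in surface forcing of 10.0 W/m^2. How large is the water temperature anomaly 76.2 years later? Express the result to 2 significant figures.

Areal heat capacity C = ρ c_p D = 1030 × 4070 × 180 = 7.55×10^8 J/(m²·K).
τ = C / λ = 7.55×10^8 / 0.883 = 8.55×10^8 s.
Equilibrium anomaly ΔT_eq = F / λ = 10.0 / 0.883 = 11.3 K.
t = 76.2 years = 2.40×10^9 s, so t/τ = 2.81.
ΔT(t) = ΔT_eq (1 − e^(−t/τ)) = 11.3 × (1 − e^−2.81) = 10.6 K.

11 K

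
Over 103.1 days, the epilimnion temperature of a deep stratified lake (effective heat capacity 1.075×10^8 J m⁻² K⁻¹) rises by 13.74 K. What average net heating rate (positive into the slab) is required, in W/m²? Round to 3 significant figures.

Areal heat capacity C = 1.075×10^8 J m⁻² K⁻¹ (given).
Required heat per unit area: Q = C ΔT = 1.07×10^8 × 13.74 = 1.48×10^9 J/m².
Flux F = Q / Δt = 1.48×10^9 / 8.91×10^6 s = 166 W/m².

166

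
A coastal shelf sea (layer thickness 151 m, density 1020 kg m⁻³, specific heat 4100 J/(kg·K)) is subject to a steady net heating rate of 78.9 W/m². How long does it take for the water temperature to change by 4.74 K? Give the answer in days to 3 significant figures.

439 days

Areal heat capacity C = ρ c_p D = 1020 × 4100 × 151 = 6.31×10^8 J/(m²·K).
Time required: Δt = C ΔT / F = 6.31×10^8 × 4.74 / 78.9 = 3.79×10^7 s.
In days: 3.79×10^7 s / (86400 s/day) = 439 days.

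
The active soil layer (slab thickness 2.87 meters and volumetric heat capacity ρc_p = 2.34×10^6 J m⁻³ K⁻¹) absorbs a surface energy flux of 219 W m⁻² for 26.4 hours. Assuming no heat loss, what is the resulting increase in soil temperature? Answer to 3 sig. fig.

Areal heat capacity C = ρc_p × D = 2.34×10^6 × 2.87 = 6.72×10^6 J m⁻² K⁻¹.
Net heat input Q = F Δt = 219 × (26.4 hours × 3600 s/hour) = 2.08×10^7 J/m².
ΔT = Q / C = 2.08×10^7 / 6.72×10^6 = 3.10 K.

3.10 K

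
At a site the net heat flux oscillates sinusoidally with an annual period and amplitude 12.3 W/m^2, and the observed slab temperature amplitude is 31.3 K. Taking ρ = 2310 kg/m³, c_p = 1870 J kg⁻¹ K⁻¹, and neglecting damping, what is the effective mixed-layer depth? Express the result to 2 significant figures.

0.46 m

ω = 2π / 3.15×10^7 s = 1.99×10^-7 s⁻¹.
Required C = F₀ / (A ω) = 12.3 / (31.3 × 1.99×10^-7) = 1.97×10^6 J/(m²·K).
D = C / (ρ c_p) = 1.97×10^6 / (2310 × 1870) = 0.457 m.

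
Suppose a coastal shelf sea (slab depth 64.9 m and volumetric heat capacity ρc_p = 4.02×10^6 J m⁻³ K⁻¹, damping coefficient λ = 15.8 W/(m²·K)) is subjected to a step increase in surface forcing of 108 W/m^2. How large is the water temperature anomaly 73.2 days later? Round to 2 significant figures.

2.2 K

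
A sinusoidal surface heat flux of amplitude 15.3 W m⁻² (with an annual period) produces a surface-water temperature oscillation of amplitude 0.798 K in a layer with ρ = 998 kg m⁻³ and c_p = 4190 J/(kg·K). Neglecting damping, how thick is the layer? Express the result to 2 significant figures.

ω = 2π / 3.15×10^7 s = 1.99×10^-7 s⁻¹.
Required C = F₀ / (A ω) = 15.3 / (0.798 × 1.99×10^-7) = 9.62×10^7 J/(m²·K).
D = C / (ρ c_p) = 9.62×10^7 / (998 × 4190) = 23.0 m.

23 m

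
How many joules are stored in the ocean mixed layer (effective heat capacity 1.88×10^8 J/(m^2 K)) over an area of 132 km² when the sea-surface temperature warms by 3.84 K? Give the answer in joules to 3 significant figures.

Areal heat capacity C = 1.88×10^8 J/(m^2 K) (given).
Heat per unit area: q = C ΔT = 1.88×10^8 × 3.84 = 7.22×10^8 J/m².
Total heat: Q = q × A = 7.22×10^8 × (132 × 10⁶ m²) = 9.53×10^16 J.

9.53×10^16 J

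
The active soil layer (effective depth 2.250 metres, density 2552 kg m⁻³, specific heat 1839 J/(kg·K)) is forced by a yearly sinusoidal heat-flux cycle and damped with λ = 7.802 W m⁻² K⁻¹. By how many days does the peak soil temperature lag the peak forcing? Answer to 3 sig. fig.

Areal heat capacity C = ρ c_p D = 2552 × 1839 × 2.250 = 1.06×10^7 J m⁻² K⁻¹.
ω = 2π / 3.15×10^7 s = 1.99×10^-7 s⁻¹.
Phase lag φ = arctan(Cω/λ) = arctan(2.10/7.802) = 0.263 rad.
Time lag = φ / ω = 0.263 / 1.99×10^-7 = 1.32×10^6 s = 15.3 days.

15.3 days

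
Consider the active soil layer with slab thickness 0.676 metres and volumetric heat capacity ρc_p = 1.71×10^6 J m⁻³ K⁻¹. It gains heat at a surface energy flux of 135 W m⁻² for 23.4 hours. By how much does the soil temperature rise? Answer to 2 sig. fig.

9.8 K

Areal heat capacity C = ρc_p × D = 1.71×10^6 × 0.676 = 1.16×10^6 J/(m²·K).
Net heat input Q = F Δt = 135 × (23.4 hours × 3600 s/hour) = 1.14×10^7 J/m².
ΔT = Q / C = 1.14×10^7 / 1.16×10^6 = 9.84 K.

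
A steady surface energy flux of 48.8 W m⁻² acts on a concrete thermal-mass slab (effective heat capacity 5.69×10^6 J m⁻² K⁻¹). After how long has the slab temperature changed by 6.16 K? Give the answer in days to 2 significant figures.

Areal heat capacity C = 5.69×10^6 J m⁻² K⁻¹ (given).
Time required: Δt = C ΔT / F = 5.69×10^6 × 6.16 / 48.8 = 7.18×10^5 s.
In days: 7.18×10^5 s / (86400 s/day) = 8.31 days.

8.3 days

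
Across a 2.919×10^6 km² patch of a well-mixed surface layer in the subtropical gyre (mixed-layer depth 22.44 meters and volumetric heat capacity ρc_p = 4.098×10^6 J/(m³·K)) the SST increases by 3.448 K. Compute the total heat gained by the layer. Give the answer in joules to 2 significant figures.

9.3×10^20 J

Areal heat capacity C = ρc_p × D = 4.098×10^6 × 22.44 = 9.20×10^7 J/(m²·K).
Heat per unit area: q = C ΔT = 9.20×10^7 × 3.448 = 3.17×10^8 J/m².
Total heat: Q = q × A = 3.17×10^8 × (2.919×10^6 × 10⁶ m²) = 9.26×10^20 J.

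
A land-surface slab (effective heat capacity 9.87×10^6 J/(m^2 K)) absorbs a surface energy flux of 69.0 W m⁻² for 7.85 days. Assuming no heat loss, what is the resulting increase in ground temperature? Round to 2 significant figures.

4.7 K

Areal heat capacity C = 9.87×10^6 J/(m^2 K) (given).
Net heat input Q = F Δt = 69.0 × (7.85 days × 86400 s/day) = 4.68×10^7 J/m².
ΔT = Q / C = 4.68×10^7 / 9.87×10^6 = 4.74 K.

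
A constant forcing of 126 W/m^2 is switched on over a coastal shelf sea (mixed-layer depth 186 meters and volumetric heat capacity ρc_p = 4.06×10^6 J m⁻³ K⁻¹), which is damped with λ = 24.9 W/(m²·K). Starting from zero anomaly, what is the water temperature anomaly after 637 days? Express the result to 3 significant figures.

4.24 K

Areal heat capacity C = ρc_p × D = 4.06×10^6 × 186 = 7.55×10^8 J m⁻² K⁻¹.
τ = C / λ = 7.55×10^8 / 24.9 = 3.03×10^7 s.
Equilibrium anomaly ΔT_eq = F / λ = 126 / 24.9 = 5.06 K.
t = 637 days = 5.50×10^7 s, so t/τ = 1.81.
ΔT(t) = ΔT_eq (1 − e^(−t/τ)) = 5.06 × (1 − e^−1.81) = 4.24 K.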